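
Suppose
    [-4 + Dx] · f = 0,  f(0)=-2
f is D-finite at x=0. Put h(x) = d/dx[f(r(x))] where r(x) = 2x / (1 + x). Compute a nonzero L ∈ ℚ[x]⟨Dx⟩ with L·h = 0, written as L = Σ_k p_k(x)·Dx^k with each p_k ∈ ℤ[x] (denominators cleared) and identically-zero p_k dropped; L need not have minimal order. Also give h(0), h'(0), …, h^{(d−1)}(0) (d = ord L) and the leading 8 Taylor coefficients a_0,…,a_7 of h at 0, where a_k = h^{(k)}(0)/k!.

L = (6 - 2·x) + (-1 - 2·x - x^2)·Dx  (order 1).
h: a_k = -16, -96, -176, -64/3, 176, -736/15, -6448/45, 6016/35, …
ICs: h(0) = -16.

f: a_k = -2, -8, -16, -64/3, -64/3, -256/15, -512/45, -2048/315, …
L₀ from L_f via x↦r, Dx↦r'^{-1}Dx.
h₀' ⇒ L via d/dx closure of L₀.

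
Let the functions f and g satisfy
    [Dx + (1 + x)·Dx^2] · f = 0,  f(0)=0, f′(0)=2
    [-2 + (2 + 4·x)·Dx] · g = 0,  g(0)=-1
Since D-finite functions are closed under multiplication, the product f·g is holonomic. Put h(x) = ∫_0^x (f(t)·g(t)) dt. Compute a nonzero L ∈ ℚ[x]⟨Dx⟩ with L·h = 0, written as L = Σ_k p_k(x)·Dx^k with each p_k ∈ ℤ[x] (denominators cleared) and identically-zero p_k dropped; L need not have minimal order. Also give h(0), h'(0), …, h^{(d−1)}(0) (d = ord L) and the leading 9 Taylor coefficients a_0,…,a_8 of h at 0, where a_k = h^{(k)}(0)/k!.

f: a_k = 0, 2, -1, 2/3, -1/2, 2/5, -1/3, 2/7, -1/4, …
g: a_k = -1, -1, 1/2, -1/2, 5/8, -7/8, 21/16, -33/16, 429/128, …
Sym-product of L_f,L_g gives L₀ (≤ ord 2).
Integrate: L := L₀·Dx.
L = (2 + x)·Dx + (-1 - 2·x)·Dx^2 + (1 + 5·x + 8·x^2 + 4·x^3)·Dx^3  (order 3).
h: a_k = 0, 0, -1, -1/3, 1/3, -1/3, 131/360, -121/280, 309/560, …
ICs: h(0) = 0, h′(0) = 0, h′′(0) = -2.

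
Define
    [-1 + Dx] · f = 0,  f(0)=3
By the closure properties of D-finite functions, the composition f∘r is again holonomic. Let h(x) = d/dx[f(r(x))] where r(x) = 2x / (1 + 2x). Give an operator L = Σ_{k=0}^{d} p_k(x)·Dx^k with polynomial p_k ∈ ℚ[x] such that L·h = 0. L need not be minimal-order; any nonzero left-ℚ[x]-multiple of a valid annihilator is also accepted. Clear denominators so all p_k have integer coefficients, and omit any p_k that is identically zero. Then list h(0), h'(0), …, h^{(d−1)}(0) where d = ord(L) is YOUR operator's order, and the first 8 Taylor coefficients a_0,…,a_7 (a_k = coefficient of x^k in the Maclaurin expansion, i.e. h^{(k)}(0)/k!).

f: a_k = 3, 3, 3/2, 1/2, 1/8, 1/40, 1/240, 1/1680, …
h₀=f(r): pull back L_f along r ⇒ L₀.
Differentiate: ansatz ord ≤ ord L₀ ⇒ L.
L = (-2 - 8·x) + (-1 - 4·x - 4·x^2)·Dx  (order 1).
h: a_k = 6, -12, 12, 8, -76, 1208/5, -8728/15, 125456/105, …
ICs: h(0) = 6.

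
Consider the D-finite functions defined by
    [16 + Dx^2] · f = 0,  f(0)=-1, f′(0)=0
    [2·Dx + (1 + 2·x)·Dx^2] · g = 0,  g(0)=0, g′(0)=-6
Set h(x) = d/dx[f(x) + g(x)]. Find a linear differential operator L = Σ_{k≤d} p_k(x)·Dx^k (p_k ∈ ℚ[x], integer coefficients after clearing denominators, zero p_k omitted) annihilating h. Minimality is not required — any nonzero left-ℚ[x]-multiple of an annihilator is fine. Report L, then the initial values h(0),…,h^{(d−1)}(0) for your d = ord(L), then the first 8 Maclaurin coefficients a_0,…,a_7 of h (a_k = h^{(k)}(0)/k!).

f: a_k = -1, 0, 8, 0, -32/3, 0, 256/45, 0, …
g: a_k = 0, -6, 6, -8, 12, -96/5, 32, -384/7, …
L₀ := lclm(L_f,L_g); ord L₀ ≤ 2+2.
h=h₀': d/dx-closure on L₀ ⇒ L.
L = (160 + 256·x + 256·x^2) + (48 + 224·x + 384·x^2 + 256·x^3)·Dx + (10 + 16·x + 16·x^2)·Dx^2 + (3 + 14·x + 24·x^2 + 16·x^3)·Dx^3  (order 3).
h: a_k = -6, 28, -24, 16/3, -96, 3392/15, -384, 237824/315, …
ICs: h(0) = -6, h′(0) = 28, h′′(0) = -48.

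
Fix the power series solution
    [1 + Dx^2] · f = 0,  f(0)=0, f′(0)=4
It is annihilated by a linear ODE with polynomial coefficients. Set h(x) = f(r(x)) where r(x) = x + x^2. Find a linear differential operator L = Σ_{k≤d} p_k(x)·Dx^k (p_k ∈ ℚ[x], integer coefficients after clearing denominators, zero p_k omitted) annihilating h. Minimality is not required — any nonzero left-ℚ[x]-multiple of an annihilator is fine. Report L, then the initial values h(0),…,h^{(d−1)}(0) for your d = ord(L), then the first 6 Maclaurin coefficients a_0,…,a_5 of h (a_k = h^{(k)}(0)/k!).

L = (1 + 6·x + 12·x^2 + 8·x^3) - 2·Dx + (1 + 2·x)·Dx^2  (order 2).
h: a_k = 0, 4, 4, -2/3, -2, -59/30, …
ICs: h(0) = 0, h′(0) = 4.

f: a_k = 0, 4, 0, -2/3, 0, 1/30, …
Substitute x→r, Dx→(1/r')Dx; clear ⇒ L₀.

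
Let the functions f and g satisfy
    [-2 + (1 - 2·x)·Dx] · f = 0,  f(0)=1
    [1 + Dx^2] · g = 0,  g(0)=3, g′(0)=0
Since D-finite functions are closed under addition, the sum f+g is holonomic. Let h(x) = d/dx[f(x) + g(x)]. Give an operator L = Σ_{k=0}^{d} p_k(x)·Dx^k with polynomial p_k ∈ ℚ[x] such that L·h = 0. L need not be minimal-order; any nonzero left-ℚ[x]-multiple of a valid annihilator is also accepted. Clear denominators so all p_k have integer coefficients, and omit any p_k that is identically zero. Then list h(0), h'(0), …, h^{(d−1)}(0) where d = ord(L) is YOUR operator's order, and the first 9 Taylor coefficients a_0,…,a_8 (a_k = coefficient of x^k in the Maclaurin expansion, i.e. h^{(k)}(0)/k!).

L = (196 - 16·x + 16·x^2) + (-25 + 54·x - 12·x^2 + 8·x^3)·Dx + (196 - 16·x + 16·x^2)·Dx^2 + (-25 + 54·x - 12·x^2 + 8·x^3)·Dx^3  (order 3).
h: a_k = 2, 5, 24, 129/2, 160, 15359/40, 896, 3440641/1680, 4608, …
ICs: h(0) = 2, h′(0) = 5, h′′(0) = 48.

f: a_k = 1, 2, 4, 8, 16, 32, 64, 128, 256, …
g: a_k = 3, 0, -3/2, 0, 1/8, 0, -1/240, 0, 1/13440, …
h₀=f+g: left-lcm gives L₀, ord ≤ 3.
Differentiate: ansatz ord ≤ ord L₀ ⇒ L.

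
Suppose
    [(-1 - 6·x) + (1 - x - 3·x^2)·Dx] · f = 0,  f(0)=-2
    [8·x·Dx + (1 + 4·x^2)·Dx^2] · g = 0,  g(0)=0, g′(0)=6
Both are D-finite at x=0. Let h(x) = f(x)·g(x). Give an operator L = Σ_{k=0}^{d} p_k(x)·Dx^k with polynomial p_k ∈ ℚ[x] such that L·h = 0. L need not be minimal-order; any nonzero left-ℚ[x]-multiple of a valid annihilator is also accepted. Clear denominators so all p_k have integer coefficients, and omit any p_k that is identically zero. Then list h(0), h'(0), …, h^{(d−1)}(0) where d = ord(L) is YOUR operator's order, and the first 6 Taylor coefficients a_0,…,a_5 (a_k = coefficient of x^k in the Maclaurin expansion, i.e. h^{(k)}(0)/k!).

L = (6 + 8·x + 72·x^2) + (2 + 4·x + 16·x^2 + 72·x^3)·Dx + (-1 + x - x^2 + 4·x^3 + 12·x^4)·Dx^2  (order 2).
h: a_k = 0, -12, -12, -32, -68, -1012/5, …
ICs: h(0) = 0, h′(0) = -12.

f: a_k = -2, -2, -8, -14, -38, -80, …
g: a_k = 0, 6, 0, -8, 0, 96/5, …
f·g: L₀ = L_f ⊗_s L_g, ord ≤ 1·2.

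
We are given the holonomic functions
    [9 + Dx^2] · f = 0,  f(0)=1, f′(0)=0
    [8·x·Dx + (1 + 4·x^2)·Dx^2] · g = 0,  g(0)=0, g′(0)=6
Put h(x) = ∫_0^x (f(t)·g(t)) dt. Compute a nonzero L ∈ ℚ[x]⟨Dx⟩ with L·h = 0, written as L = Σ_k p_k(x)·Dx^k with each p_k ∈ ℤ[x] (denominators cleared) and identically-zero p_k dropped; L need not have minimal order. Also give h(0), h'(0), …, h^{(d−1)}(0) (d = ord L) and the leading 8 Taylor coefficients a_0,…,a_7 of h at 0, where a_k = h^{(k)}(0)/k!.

f: a_k = 1, 0, -9/2, 0, 27/8, 0, -81/80, 0, …
g: a_k = 0, 6, 0, -8, 0, 96/5, 0, -384/7, …
Sym-product of L_f,L_g gives L₀ (≤ ord 4).
h=∫h₀ ⇒ L = L₀·Dx.
L = (2925 + 31536·x^2 + 95904·x^4 + 186624·x^6 + 186624·x^8)·Dx + (2448·x + 20160·x^3 + 62208·x^5 + 82944·x^7)·Dx^2 + (442 + 5088·x^2 + 19008·x^4 + 41472·x^6 + 41472·x^8)·Dx^3 + (272·x + 2240·x^3 + 6912·x^5 + 9216·x^7)·Dx^4 + (13 + 176·x^2 + 928·x^4 + 2304·x^6 + 2304·x^8)·Dx^5  (order 5).
h: a_k = 0, 0, 3, 0, -35/4, 0, 503/40, 0, …
ICs: h(0) = 0, h′(0) = 0, h′′(0) = 6, h′′′(0) = 0, h′′′′(0) = -210.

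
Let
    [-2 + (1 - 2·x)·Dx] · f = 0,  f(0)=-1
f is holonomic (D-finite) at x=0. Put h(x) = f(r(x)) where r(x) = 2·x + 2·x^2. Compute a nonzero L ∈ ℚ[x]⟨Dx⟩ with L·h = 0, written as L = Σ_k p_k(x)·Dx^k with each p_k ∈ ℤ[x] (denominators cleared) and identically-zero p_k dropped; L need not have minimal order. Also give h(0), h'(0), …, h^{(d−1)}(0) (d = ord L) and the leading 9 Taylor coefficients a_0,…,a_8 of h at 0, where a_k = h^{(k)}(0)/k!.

L = (4 + 8·x) + (-1 + 4·x + 4·x^2)·Dx  (order 1).
h: a_k = -1, -4, -20, -96, -464, -2240, -10816, -52224, -252160, …
ICs: h(0) = -1.

f: a_k = -1, -2, -4, -8, -16, -32, -64, -128, -256, …
L₀ from L_f via x↦r, Dx↦r'^{-1}Dx.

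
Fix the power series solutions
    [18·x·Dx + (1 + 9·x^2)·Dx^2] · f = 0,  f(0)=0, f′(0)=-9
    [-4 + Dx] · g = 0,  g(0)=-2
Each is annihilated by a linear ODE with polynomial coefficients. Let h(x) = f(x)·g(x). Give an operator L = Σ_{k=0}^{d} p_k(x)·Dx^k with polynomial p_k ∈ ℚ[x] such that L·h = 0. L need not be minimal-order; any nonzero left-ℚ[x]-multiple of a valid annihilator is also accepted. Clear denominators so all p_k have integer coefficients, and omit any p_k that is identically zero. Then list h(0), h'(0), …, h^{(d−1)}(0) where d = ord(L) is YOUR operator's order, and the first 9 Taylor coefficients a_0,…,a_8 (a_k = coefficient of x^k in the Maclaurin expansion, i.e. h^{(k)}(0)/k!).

L = (16 - 72·x + 144·x^2) + (-8 + 18·x - 72·x^2)·Dx + (1 + 9·x^2)·Dx^2  (order 2).
h: a_k = 0, 18, 72, 90, -24, 258/5, 744, -538/35, -167656/35, …
ICs: h(0) = 0, h′(0) = 18.

f: a_k = 0, -9, 0, 27, 0, -729/5, 0, 6561/7, 0, …
g: a_k = -2, -8, -16, -64/3, -64/3, -256/15, -512/45, -2048/315, -1024/315, …
Product ⇒ symmetric product L₀, ord ≤ 2.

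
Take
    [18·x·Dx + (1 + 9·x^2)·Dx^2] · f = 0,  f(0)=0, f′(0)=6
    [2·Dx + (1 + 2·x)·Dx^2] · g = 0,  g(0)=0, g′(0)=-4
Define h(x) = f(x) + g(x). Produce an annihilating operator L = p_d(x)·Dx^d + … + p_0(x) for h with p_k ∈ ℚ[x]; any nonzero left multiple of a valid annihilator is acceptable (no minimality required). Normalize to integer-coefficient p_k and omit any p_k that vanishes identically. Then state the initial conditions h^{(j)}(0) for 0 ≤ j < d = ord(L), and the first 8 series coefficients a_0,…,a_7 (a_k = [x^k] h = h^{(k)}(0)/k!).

f: a_k = 0, 6, 0, -18, 0, 486/5, 0, -4374/7, …
g: a_k = 0, -4, 4, -16/3, 8, -64/5, 64/3, -256/7, …
Sum ⇒ L₀ = lclm(L_f,L_g) in ℚ(x)⟨Dx⟩.
L = (-18 - 108·x + 486·x^2 + 324·x^3)·Dx + (-13 - 36·x + 135·x^2 + 972·x^3 + 648·x^4)·Dx^2 + (-1 + 7·x + 18·x^2 + 81·x^3 + 243·x^4 + 162·x^5)·Dx^3  (order 3).
h: a_k = 0, 2, 4, -70/3, 8, 422/5, 64/3, -4630/7, …
ICs: h(0) = 0, h′(0) = 2, h′′(0) = 8.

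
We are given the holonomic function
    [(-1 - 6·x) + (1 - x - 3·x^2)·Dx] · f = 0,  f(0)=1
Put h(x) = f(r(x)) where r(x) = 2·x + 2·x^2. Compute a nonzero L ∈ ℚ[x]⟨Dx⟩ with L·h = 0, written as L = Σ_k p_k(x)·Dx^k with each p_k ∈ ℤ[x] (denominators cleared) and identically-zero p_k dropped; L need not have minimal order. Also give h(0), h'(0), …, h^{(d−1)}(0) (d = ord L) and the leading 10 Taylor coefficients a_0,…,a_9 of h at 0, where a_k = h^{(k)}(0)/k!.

L = (2 + 28·x + 72·x^2 + 48·x^3) + (-1 + 2·x + 14·x^2 + 24·x^3 + 12·x^4)·Dx  (order 1).
h: a_k = 1, 2, 18, 88, 488, 2664, 14488, 79040, 430704, 2347648, …
ICs: h(0) = 1.

f: a_k = 1, 1, 4, 7, 19, 40, 97, 217, 508, 1159, …
f∘r: x↦r, Dx↦Dx/r' in L_f ⇒ L₀.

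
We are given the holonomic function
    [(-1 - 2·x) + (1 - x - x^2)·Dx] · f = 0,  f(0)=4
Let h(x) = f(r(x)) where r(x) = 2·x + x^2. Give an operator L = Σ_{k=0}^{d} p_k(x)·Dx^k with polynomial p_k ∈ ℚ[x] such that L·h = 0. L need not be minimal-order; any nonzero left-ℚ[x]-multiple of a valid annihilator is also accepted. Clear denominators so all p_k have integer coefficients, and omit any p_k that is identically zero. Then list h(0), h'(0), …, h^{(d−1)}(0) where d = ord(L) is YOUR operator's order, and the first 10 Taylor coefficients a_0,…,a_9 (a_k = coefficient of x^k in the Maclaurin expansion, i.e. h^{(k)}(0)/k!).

L = (2 + 10·x + 12·x^2 + 4·x^3) + (-1 + 2·x + 5·x^2 + 4·x^3 + x^4)·Dx  (order 1).
h: a_k = 4, 8, 36, 128, 472, 1736, 6380, 23456, 86228, 316992, …
ICs: h(0) = 4.

f: a_k = 4, 4, 8, 12, 20, 32, 52, 84, 136, 220, …
h₀=f(r): pull back L_f along r ⇒ L₀.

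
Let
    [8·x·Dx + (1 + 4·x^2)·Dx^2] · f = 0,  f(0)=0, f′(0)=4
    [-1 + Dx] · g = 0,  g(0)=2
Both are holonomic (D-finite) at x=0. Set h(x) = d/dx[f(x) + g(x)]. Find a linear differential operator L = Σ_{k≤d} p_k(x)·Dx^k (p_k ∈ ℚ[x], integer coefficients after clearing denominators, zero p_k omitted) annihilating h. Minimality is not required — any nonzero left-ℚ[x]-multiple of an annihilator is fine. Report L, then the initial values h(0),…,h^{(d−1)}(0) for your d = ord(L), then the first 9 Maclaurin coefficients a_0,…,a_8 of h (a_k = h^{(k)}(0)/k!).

f: a_k = 0, 4, 0, -16/3, 0, 64/5, 0, -256/7, 0, …
g: a_k = 2, 2, 1, 1/3, 1/12, 1/60, 1/360, 1/2520, 1/20160, …
f+g: L₀ = lclm(L_f,L_g), ord ≤ 2+1.
Derive L from L₀ (diff closure).
L = (8 - 8·x - 96·x^2 - 32·x^3) + (-9 + 88·x^2 - 16·x^4)·Dx + (1 + 8·x + 8·x^2 + 32·x^3 + 16·x^4)·Dx^2  (order 2).
h: a_k = 6, 2, -15, 1/3, 769/12, 1/60, -92159/360, 1/2520, 20643841/20160, …
ICs: h(0) = 6, h′(0) = 2.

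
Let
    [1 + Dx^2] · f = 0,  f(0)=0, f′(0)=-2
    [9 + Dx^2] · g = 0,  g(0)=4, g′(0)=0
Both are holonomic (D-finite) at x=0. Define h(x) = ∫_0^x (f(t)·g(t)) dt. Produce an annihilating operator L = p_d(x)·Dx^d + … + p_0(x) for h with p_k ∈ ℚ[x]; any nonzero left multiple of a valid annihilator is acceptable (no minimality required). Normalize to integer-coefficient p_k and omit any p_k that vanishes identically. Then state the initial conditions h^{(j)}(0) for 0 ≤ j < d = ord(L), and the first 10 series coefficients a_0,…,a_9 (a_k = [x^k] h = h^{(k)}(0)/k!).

L = 64·Dx + 20·Dx^3 + Dx^5  (order 5).
h: a_k = 0, 0, -4, 0, 28/3, 0, -248/45, 0, 508/315, 0, …
ICs: h(0) = 0, h′(0) = 0, h′′(0) = -8, h′′′(0) = 0, h′′′′(0) = 224.

f: a_k = 0, -2, 0, 1/3, 0, -1/60, 0, 1/2520, 0, -1/181440, …
g: a_k = 4, 0, -18, 0, 27/2, 0, -81/20, 0, 729/1120, 0, …
Product ⇒ symmetric product L₀, ord ≤ 4.
h=∫h₀ ⇒ L = L₀·Dx.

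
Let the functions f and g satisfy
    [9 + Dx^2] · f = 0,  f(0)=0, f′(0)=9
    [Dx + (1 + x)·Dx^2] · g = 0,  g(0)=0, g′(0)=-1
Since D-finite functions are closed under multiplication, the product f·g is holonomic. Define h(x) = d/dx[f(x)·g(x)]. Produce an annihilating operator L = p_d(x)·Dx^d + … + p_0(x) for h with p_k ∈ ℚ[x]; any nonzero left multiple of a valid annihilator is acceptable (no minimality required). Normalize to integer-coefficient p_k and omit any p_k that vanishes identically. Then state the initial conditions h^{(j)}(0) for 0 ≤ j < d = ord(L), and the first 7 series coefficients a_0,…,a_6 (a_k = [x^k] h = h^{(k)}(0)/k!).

f: a_k = 0, 9, 0, -27/2, 0, 243/40, 0, …
g: a_k = 0, -1, 1/2, -1/3, 1/4, -1/5, 1/6, …
h₀=f·g: eliminate ⇒ L₀, order ≤ 2·2.
h=h₀': d/dx-closure on L₀ ⇒ L.
L = (13743 + 107892·x + 319302·x^2 + 475308·x^3 + 381267·x^4 + 157464·x^5 + 26244·x^6) + (4104 + 24192·x + 53460·x^2 + 56700·x^3 + 29160·x^4 + 5832·x^5)·Dx + (4020 + 27828·x + 76770·x^2 + 109512·x^3 + 85698·x^4 + 34992·x^5 + 5832·x^6)·Dx^2 + (456 + 2688·x + 5940·x^2 + 6300·x^3 + 3240·x^4 + 648·x^5)·Dx^3 + (277 + 1760·x + 4588·x^2 + 6300·x^3 + 4815·x^4 + 1944·x^5 + 324·x^6)·Dx^4  (order 4).
h: a_k = 0, -18, 27/2, 42, -45/2, -81/4, 651/80, …
ICs: h(0) = 0, h′(0) = -18, h′′(0) = 27, h′′′(0) = 252.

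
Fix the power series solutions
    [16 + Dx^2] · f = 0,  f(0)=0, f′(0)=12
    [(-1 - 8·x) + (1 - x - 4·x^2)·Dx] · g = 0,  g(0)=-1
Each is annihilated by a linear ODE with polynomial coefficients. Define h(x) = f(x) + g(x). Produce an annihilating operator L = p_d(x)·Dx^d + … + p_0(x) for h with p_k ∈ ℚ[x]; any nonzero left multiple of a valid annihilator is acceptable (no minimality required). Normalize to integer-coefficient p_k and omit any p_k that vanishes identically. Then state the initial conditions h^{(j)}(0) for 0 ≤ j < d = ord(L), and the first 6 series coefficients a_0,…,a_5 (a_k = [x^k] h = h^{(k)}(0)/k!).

f: a_k = 0, 12, 0, -32, 0, 128/5, …
g: a_k = -1, -1, -5, -9, -29, -65, …
h₀=f+g: left-lcm gives L₀, ord ≤ 3.
L = (-560 - 4608·x - 1664·x^2 - 6144·x^3 - 10240·x^4 - 16384·x^5) + (208 - 272·x - 896·x^2 + 1408·x^3 + 1536·x^4 - 6144·x^5 - 8192·x^6)·Dx + (-35 - 288·x - 104·x^2 - 384·x^3 - 640·x^4 - 1024·x^5)·Dx^2 + (13 - 17·x - 56·x^2 + 88·x^3 + 96·x^4 - 384·x^5 - 512·x^6)·Dx^3  (order 3).
h: a_k = -1, 11, -5, -41, -29, -197/5, …
ICs: h(0) = -1, h′(0) = 11, h′′(0) = -10.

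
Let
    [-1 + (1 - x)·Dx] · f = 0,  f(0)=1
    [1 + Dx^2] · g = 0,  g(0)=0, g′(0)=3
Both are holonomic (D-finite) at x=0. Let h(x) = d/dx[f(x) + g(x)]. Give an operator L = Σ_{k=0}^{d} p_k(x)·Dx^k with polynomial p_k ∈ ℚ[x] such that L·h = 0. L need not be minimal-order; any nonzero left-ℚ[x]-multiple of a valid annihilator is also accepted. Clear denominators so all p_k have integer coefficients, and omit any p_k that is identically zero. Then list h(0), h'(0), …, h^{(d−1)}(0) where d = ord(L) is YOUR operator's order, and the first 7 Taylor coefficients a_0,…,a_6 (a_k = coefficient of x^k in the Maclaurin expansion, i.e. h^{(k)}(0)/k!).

f: a_k = 1, 1, 1, 1, 1, 1, 1, …
g: a_k = 0, 3, 0, -1/2, 0, 1/40, 0, …
Weyl lclm of L_f,L_g ⇒ L₀ (ord ≤ 3).
h=h₀': d/dx-closure on L₀ ⇒ L.
L = (26 - 4·x + 2·x^2) + (-7 + 9·x - 3·x^2 + x^3)·Dx + (26 - 4·x + 2·x^2)·Dx^2 + (-7 + 9·x - 3·x^2 + x^3)·Dx^3  (order 3).
h: a_k = 4, 2, 3/2, 4, 41/8, 6, 1679/240, …
ICs: h(0) = 4, h′(0) = 2, h′′(0) = 3.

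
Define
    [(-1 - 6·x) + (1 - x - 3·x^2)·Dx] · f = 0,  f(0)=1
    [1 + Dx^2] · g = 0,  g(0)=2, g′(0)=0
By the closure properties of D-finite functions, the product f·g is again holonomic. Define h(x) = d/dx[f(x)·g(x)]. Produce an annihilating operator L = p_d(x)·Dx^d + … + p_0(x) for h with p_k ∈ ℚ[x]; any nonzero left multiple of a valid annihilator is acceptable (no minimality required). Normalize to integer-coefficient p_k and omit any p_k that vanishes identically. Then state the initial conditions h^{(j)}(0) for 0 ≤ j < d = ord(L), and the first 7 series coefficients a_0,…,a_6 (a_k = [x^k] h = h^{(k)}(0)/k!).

f: a_k = 1, 1, 4, 7, 19, 40, 97, …
g: a_k = 2, 0, -1, 0, 1/12, 0, -1/360, …
Product ⇒ symmetric product L₀, ord ≤ 2.
Differentiate: ansatz ord ≤ ord L₀ ⇒ L.
L = (83 - 2·x - 5·x^2 + 6·x^3 + 9·x^4) + (16 + 98·x + 18·x^2 + 36·x^3)·Dx + (-5 + 4·x + 13·x^2 + 6·x^3 + 9·x^4)·Dx^2  (order 2).
h: a_k = 2, 14, 39, 409/3, 4385/12, 63119/60, 994343/360, …
ICs: h(0) = 2, h′(0) = 14.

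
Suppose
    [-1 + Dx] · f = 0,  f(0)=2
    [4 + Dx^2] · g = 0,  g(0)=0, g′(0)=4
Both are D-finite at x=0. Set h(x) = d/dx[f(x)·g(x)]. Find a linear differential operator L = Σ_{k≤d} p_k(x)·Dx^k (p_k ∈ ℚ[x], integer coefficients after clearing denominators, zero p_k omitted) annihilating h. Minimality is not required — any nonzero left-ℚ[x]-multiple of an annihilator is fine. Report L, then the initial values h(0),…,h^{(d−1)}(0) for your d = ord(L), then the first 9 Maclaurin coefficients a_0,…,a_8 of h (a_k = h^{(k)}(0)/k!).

L = 5 - 2·Dx + Dx^2  (order 2).
h: a_k = 8, 16, -4, -16, -19/3, 22/15, 139/90, 4/15, -359/5040, …
ICs: h(0) = 8, h′(0) = 16.

f: a_k = 2, 2, 1, 1/3, 1/12, 1/60, 1/360, 1/2520, 1/20160, …
g: a_k = 0, 4, 0, -8/3, 0, 8/15, 0, -16/315, 0, …
Sym-product of L_f,L_g gives L₀ (≤ ord 2).
h=h₀': d/dx-closure on L₀ ⇒ L.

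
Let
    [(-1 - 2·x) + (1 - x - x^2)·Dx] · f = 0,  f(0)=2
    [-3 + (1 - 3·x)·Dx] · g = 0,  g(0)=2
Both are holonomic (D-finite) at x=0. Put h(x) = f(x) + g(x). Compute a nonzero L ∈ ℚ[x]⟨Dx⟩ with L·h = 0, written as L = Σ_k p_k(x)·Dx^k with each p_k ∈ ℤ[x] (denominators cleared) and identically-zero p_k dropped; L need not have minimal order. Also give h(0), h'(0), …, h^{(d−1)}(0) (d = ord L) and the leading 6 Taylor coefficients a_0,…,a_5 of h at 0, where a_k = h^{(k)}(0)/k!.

L = (-6 - 36·x + 18·x^2 - 18·x^3) + (14 - 18·x - 24·x^2 + 18·x^3 - 36·x^4)·Dx + (-2 + 10·x - 15·x^2 + 10·x^3 - 9·x^5)·Dx^2  (order 2).
h: a_k = 4, 8, 22, 60, 172, 502, …
ICs: h(0) = 4, h′(0) = 8.

f: a_k = 2, 2, 4, 6, 10, 16, …
g: a_k = 2, 6, 18, 54, 162, 486, …
L₀ := lclm(L_f,L_g); ord L₀ ≤ 1+1.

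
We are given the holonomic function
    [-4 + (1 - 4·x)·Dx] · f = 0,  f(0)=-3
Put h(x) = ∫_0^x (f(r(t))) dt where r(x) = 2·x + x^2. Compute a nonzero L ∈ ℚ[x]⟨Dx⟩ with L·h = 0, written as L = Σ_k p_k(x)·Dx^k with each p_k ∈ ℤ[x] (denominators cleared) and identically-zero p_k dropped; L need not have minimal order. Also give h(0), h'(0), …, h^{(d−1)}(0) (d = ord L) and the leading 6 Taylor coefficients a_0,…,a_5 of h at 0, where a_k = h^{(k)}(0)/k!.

f: a_k = -3, -12, -48, -192, -768, -3072, …
f∘r: x↦r, Dx↦Dx/r' in L_f ⇒ L₀.
h=∫₀ˣh₀: take L = L₀·Dx.
L = (8 + 8·x)·Dx + (-1 + 8·x + 4·x^2)·Dx^2  (order 2).
h: a_k = 0, -3, -12, -68, -432, -2928, …
ICs: h(0) = 0, h′(0) = -3.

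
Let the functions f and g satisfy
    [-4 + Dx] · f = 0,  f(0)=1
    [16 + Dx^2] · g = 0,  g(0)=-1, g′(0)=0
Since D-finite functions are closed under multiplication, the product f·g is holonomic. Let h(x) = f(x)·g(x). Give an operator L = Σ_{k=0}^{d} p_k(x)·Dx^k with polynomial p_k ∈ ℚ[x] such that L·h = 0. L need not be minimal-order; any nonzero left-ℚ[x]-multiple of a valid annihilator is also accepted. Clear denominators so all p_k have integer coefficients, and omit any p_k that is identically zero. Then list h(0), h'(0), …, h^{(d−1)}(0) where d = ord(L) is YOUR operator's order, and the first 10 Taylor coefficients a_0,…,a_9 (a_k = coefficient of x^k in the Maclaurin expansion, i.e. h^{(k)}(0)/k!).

f: a_k = 1, 4, 8, 32/3, 32/3, 128/15, 256/45, 1024/315, 512/315, 2048/2835, …
g: a_k = -1, 0, 8, 0, -32/3, 0, 256/45, 0, -512/315, 0, …
f·g: L₀ = L_f ⊗_s L_g, ord ≤ 1·2.
L = 32 - 8·Dx + Dx^2  (order 2).
h: a_k = -1, -4, 0, 64/3, 128/3, 512/15, 0, -8192/315, -8192/315, -32768/2835, …
ICs: h(0) = -1, h′(0) = -4.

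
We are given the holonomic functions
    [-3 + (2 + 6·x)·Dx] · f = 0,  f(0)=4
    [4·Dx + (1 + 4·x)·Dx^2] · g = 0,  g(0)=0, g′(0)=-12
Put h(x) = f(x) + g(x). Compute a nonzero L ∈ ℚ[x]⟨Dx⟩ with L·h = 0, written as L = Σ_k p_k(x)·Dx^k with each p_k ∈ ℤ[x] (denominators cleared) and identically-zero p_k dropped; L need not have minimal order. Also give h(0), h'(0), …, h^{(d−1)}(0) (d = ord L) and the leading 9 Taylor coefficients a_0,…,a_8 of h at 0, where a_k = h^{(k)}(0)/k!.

f: a_k = 4, 6, -9/2, 27/4, -405/32, 1701/64, -15309/256, 72171/512, -2814669/8192, …
g: a_k = 0, -12, 24, -64, 192, -3072/5, 2048, -49152/7, 24576, …
h₀=f+g: left-lcm gives L₀, ord ≤ 3.
L = (84 + 144·x)·Dx + (101 + 552·x + 720·x^2)·Dx^2 + (10 + 94·x + 288·x^2 + 288·x^3)·Dx^3  (order 3).
h: a_k = 4, -6, 39/2, -229/4, 5739/32, -188103/320, 508979/256, -24660627/3584, 198511923/8192, …
ICs: h(0) = 4, h′(0) = -6, h′′(0) = 39.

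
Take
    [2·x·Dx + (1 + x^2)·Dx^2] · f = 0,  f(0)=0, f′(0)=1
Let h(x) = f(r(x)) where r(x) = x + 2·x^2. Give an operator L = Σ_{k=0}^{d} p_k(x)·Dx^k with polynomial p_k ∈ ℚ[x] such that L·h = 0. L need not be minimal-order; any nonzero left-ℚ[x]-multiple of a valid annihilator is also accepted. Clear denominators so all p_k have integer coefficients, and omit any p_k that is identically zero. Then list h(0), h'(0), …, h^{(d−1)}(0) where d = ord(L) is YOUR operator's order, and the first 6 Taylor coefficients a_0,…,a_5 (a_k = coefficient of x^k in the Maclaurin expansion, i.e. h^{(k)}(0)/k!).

f: a_k = 0, 1, 0, -1/3, 0, 1/5, …
Substitute x→r, Dx→(1/r')Dx; clear ⇒ L₀.
L = (-4 + 2·x + 16·x^2 + 48·x^3 + 48·x^4)·Dx + (1 + 4·x + x^2 + 8·x^3 + 20·x^4 + 16·x^5)·Dx^2  (order 2).
h: a_k = 0, 1, 2, -1/3, -2, -19/5, …
ICs: h(0) = 0, h′(0) = 1.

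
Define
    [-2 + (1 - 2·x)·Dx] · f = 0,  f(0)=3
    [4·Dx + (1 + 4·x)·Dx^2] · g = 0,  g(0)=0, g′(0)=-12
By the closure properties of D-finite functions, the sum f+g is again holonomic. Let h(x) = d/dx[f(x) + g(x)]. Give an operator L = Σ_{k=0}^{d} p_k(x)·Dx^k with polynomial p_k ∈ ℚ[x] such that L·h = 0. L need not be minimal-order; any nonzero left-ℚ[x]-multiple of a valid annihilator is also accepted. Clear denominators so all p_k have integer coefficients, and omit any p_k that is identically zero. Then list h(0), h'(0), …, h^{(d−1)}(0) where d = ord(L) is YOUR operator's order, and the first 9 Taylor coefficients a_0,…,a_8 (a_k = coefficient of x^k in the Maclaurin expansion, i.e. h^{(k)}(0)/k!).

f: a_k = 3, 6, 12, 24, 48, 96, 192, 384, 768, …
g: a_k = 0, -12, 24, -64, 192, -3072/5, 2048, -49152/7, 24576, …
h₀=f+g: left-lcm gives L₀, ord ≤ 3.
Differentiate: ansatz ord ≤ ord L₀ ⇒ L.
L = (28 + 16·x) + (-1 + 40·x + 32·x^2)·Dx + (-1 - 3·x + 6·x^2 + 8·x^3)·Dx^2  (order 2).
h: a_k = -6, 72, -120, 960, -2592, 13440, -46464, 202752, -772608, …
ICs: h(0) = -6, h′(0) = 72.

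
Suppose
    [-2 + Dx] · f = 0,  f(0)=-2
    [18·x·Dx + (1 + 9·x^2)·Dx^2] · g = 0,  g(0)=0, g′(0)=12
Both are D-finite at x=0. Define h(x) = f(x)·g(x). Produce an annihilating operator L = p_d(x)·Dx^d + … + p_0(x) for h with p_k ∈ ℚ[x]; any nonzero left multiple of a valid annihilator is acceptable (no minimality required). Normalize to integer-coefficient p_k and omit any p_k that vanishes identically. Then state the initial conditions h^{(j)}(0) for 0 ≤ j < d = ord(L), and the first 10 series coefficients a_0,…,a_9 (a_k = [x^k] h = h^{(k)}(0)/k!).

f: a_k = -2, -4, -4, -8/3, -4/3, -8/15, -8/45, -16/315, -4/315, -8/2835, …
g: a_k = 0, 12, 0, -36, 0, 972/5, 0, -8748/7, 0, 8748, …
Sym-product of L_f,L_g gives L₀ (≤ ord 2).
L = (4 - 36·x + 36·x^2) + (-4 + 18·x - 36·x^2)·Dx + (1 + 9·x^2)·Dx^2  (order 2).
h: a_k = 0, -24, -48, 24, 112, -1304/5, -688, 185608/105, 94480/21, -267752/21, …
ICs: h(0) = 0, h′(0) = -24.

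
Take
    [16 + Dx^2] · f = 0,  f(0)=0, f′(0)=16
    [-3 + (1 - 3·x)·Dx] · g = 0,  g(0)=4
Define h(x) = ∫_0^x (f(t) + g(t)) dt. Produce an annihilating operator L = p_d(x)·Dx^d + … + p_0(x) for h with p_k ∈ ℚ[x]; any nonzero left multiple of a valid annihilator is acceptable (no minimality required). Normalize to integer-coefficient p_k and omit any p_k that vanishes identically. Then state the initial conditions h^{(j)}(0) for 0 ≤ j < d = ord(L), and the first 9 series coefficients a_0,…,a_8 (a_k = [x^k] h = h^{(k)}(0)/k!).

L = (-1680 + 2304·x - 3456·x^2)·Dx + (272 - 1584·x + 3456·x^2 - 3456·x^3)·Dx^2 + (-105 + 144·x - 216·x^2)·Dx^3 + (17 - 99·x + 216·x^2 - 216·x^3)·Dx^4  (order 4).
h: a_k = 0, 4, 14, 12, 49/3, 324/5, 7546/45, 2916/7, 687881/630, …
ICs: h(0) = 0, h′(0) = 4, h′′(0) = 28, h′′′(0) = 72.

f: a_k = 0, 16, 0, -128/3, 0, 512/15, 0, -4096/315, 0, …
g: a_k = 4, 12, 36, 108, 324, 972, 2916, 8748, 26244, …
Weyl lclm of L_f,L_g ⇒ L₀ (ord ≤ 3).
h=∫h₀ ⇒ L = L₀·Dx.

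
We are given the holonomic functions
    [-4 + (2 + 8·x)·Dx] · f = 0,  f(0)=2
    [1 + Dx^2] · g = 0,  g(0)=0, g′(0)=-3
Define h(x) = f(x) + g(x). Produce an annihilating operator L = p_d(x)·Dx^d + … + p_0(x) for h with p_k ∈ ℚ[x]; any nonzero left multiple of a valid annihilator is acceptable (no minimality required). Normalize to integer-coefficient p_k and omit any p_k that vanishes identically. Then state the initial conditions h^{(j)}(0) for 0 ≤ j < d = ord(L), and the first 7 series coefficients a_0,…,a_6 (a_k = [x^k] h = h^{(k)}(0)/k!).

L = (-26 - 16·x - 32·x^2) + (-3 - 4·x + 48·x^2 + 64·x^3)·Dx + (-26 - 16·x - 32·x^2)·Dx^2 + (-3 - 4·x + 48·x^2 + 64·x^3)·Dx^3  (order 3).
h: a_k = 2, 1, -4, 17/2, -20, 2239/40, -168, …
ICs: h(0) = 2, h′(0) = 1, h′′(0) = -8.

f: a_k = 2, 4, -4, 8, -20, 56, -168, …
g: a_k = 0, -3, 0, 1/2, 0, -1/40, 0, …
L₀ := lclm(L_f,L_g); ord L₀ ≤ 1+2.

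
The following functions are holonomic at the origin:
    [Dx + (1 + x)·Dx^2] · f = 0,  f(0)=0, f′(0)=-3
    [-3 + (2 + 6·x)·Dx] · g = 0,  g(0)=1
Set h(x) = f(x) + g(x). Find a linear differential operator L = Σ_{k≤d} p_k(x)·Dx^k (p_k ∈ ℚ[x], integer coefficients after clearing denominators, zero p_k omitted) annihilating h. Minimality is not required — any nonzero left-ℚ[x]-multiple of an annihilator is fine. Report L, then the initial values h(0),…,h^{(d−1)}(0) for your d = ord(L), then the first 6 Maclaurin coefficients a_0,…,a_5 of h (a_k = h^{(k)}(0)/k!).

f: a_k = 0, -3, 3/2, -1, 3/4, -3/5, …
g: a_k = 1, 3/2, -9/8, 27/16, -405/128, 1701/256, …
Weyl lclm of L_f,L_g ⇒ L₀ (ord ≤ 3).
L = (-15 + 9·x)·Dx + (-19 - 6·x + 45·x^2)·Dx^2 + (-2 - 2·x + 18·x^2 + 18·x^3)·Dx^3  (order 3).
h: a_k = 1, -3/2, 3/8, 11/16, -309/128, 7737/1280, …
ICs: h(0) = 1, h′(0) = -3/2, h′′(0) = 3/4.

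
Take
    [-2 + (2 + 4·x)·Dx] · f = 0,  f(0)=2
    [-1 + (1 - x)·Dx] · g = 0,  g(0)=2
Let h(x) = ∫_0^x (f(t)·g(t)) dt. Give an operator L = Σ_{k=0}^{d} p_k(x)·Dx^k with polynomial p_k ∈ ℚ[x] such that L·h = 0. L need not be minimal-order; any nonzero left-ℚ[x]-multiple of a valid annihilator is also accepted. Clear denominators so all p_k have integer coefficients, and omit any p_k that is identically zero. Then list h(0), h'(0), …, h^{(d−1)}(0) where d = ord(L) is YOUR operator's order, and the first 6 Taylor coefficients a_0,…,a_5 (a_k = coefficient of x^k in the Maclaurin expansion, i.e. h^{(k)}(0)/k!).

f: a_k = 2, 2, -1, 1, -5/4, 7/4, …
g: a_k = 2, 2, 2, 2, 2, 2, …
L₀ := L_f ⊗_s L_g (sym. prod.), ord ≤ 1.
∫: right-multiply L₀ by Dx.
L = (2 + x)·Dx + (-1 - x + 2·x^2)·Dx^2  (order 2).
h: a_k = 0, 4, 4, 2, 2, 11/10, …
ICs: h(0) = 0, h′(0) = 4.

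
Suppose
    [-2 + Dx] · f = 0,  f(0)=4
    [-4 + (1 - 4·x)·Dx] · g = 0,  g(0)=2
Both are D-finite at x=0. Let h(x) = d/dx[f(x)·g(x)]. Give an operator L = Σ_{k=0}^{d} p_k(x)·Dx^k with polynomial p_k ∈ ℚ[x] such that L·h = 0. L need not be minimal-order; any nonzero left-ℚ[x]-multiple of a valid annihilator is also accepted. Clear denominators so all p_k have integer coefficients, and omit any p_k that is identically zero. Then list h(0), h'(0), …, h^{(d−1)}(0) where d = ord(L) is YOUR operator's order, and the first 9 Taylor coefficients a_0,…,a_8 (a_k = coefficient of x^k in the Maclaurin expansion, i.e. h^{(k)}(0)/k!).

f: a_k = 4, 8, 8, 16/3, 8/3, 16/15, 16/45, 32/315, 8/315, …
g: a_k = 2, 8, 32, 128, 512, 2048, 8192, 32768, 131072, …
L₀ := L_f ⊗_s L_g (sym. prod.), ord ≤ 1.
Derive L from L₀ (diff closure).
L = (26 - 48·x + 32·x^2) + (-3 + 16·x - 16·x^2)·Dx  (order 1).
h: a_k = 48, 416, 2528, 13504, 202592/3, 4862272/15, 22690624/15, 2178300032/315, 9802350176/315, …
ICs: h(0) = 48.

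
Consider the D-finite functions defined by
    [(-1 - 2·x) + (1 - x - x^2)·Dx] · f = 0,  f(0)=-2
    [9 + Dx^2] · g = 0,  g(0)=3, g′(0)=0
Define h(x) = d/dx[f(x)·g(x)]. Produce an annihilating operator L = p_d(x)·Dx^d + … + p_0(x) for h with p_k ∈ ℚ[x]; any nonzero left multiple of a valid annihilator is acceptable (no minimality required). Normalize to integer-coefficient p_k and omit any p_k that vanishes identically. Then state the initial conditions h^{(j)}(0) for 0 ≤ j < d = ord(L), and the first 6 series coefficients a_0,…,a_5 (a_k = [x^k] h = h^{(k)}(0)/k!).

f: a_k = -2, -2, -4, -6, -10, -16, …
g: a_k = 3, 0, -27/2, 0, 81/8, 0, …
Sym-product of L_f,L_g gives L₀ (≤ ord 2).
Differentiate: ansatz ord ≤ ord L₀ ⇒ L.
L = (3 - 162·x - 81·x^2 + 162·x^3 + 81·x^4) + (-12 - 6·x + 54·x^2 + 36·x^3)·Dx + (7 - 16·x - 7·x^2 + 18·x^3 + 9·x^4)·Dx^2  (order 2).
h: a_k = -6, 30, 27, 15, 255/4, 2709/20, …
ICs: h(0) = -6, h′(0) = 30.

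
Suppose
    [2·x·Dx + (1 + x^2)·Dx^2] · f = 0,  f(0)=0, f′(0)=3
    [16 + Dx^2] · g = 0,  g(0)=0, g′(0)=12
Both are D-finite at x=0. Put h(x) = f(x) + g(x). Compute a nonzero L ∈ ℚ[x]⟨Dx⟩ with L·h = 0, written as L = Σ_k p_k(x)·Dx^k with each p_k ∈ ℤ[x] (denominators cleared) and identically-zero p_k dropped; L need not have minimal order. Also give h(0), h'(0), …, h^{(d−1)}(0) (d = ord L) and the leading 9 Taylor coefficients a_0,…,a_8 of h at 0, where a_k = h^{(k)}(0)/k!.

L = (64·x + 704·x^3 + 256·x^5)·Dx + (112 + 416·x^2 + 432·x^4 + 128·x^6)·Dx^2 + (4·x + 44·x^3 + 16·x^5)·Dx^3 + (7 + 26·x^2 + 27·x^4 + 8·x^6)·Dx^4  (order 4).
h: a_k = 0, 15, 0, -33, 0, 131/5, 0, -1069/105, 0, …
ICs: h(0) = 0, h′(0) = 15, h′′(0) = 0, h′′′(0) = -198.

f: a_k = 0, 3, 0, -1, 0, 3/5, 0, -3/7, 0, …
g: a_k = 0, 12, 0, -32, 0, 128/5, 0, -1024/105, 0, …
L₀ := lclm(L_f,L_g); ord L₀ ≤ 2+2.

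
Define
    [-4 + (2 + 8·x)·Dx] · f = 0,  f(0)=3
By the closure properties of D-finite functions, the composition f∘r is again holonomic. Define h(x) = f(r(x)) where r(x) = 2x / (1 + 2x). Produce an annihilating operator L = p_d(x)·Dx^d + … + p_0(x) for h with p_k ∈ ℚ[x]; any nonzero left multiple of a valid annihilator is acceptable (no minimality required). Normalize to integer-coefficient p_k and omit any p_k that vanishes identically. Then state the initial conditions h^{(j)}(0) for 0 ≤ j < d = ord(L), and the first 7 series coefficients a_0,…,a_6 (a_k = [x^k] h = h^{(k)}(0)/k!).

f: a_k = 3, 6, -6, 12, -30, 84, -252, …
Substitute x→r, Dx→(1/r')Dx; clear ⇒ L₀.
L = -4 + (1 + 12·x + 20·x^2)·Dx  (order 1).
h: a_k = 3, 12, -48, 240, -1440, 9792, -72192, …
ICs: h(0) = 3.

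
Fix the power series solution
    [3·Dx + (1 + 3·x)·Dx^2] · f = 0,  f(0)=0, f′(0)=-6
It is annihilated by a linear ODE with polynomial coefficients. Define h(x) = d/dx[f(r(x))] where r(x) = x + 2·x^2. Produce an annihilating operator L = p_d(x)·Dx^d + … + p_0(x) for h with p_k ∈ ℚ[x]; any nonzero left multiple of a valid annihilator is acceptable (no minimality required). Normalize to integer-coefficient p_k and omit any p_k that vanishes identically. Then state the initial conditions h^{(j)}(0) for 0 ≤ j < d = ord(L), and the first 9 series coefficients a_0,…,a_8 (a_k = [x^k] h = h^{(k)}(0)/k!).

L = (-1 + 12·x + 24·x^2) + (1 + 7·x + 18·x^2 + 24·x^3)·Dx  (order 1).
h: a_k = -6, -6, 54, -126, 54, 594, -2106, 2754, 4374, …
ICs: h(0) = -6.

f: a_k = 0, -6, 9, -18, 81/2, -486/5, 243, -4374/7, 6561/4, …
Substitute x→r, Dx→(1/r')Dx; clear ⇒ L₀.
Derive L from L₀ (diff closure).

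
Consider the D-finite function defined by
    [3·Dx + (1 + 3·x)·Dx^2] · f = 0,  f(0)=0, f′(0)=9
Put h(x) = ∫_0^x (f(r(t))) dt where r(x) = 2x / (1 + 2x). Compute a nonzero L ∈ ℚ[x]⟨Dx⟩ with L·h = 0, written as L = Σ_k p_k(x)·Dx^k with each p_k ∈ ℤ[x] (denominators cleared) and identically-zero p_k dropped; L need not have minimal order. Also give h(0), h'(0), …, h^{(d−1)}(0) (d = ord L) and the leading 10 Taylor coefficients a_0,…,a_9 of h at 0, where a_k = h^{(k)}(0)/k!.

L = (10 + 32·x)·Dx^2 + (1 + 10·x + 16·x^2)·Dx^3  (order 3).
h: a_k = 0, 0, 9, -30, 126, -612, 16368/5, -18720, 786384/7, -699040, …
ICs: h(0) = 0, h′(0) = 0, h′′(0) = 18.

f: a_k = 0, 9, -27/2, 27, -243/4, 729/5, -729/2, 6561/7, -19683/8, 6561, …
Change of var in L_f (x↦r) gives L₀.
h=∫h₀ ⇒ L = L₀·Dx.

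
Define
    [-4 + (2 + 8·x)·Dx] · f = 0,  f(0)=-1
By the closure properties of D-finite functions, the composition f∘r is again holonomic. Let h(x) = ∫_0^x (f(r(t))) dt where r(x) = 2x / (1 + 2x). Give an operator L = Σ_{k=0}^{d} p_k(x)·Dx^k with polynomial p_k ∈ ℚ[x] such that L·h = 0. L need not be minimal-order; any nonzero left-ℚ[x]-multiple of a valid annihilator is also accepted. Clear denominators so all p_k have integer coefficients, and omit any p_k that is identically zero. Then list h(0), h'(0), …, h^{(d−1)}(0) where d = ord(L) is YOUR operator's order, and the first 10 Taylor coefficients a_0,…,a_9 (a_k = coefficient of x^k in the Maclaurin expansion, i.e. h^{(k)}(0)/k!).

L = -4·Dx + (1 + 12·x + 20·x^2)·Dx^2  (order 2).
h: a_k = 0, -1, -2, 16/3, -20, 96, -544, 24064/7, -23392, 1510400/9, …
ICs: h(0) = 0, h′(0) = -1.

f: a_k = -1, -2, 2, -4, 10, -28, 84, -264, 858, -2860, …
Substitute x→r, Dx→(1/r')Dx; clear ⇒ L₀.
∫: right-multiply L₀ by Dx.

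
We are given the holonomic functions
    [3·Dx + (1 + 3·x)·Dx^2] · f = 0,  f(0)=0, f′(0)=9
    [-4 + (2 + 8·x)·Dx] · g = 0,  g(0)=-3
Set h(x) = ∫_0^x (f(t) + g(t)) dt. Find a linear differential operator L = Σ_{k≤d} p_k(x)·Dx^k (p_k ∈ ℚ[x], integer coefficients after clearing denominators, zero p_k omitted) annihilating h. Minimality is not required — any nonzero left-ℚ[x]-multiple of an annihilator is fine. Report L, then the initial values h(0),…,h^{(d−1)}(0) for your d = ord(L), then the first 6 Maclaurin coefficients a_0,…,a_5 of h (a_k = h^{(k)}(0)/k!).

f: a_k = 0, 9, -27/2, 27, -243/4, 729/5, …
g: a_k = -3, -6, 6, -12, 30, -84, …
f+g: L₀ = lclm(L_f,L_g), ord ≤ 2+1.
∫: right-multiply L₀ by Dx.
L = 36·x·Dx^2 + (6 + 72·x + 180·x^2)·Dx^3 + (1 + 13·x + 54·x^2 + 72·x^3)·Dx^4  (order 4).
h: a_k = 0, -3, 3/2, -5/2, 15/4, -123/20, …
ICs: h(0) = 0, h′(0) = -3, h′′(0) = 3, h′′′(0) = -15.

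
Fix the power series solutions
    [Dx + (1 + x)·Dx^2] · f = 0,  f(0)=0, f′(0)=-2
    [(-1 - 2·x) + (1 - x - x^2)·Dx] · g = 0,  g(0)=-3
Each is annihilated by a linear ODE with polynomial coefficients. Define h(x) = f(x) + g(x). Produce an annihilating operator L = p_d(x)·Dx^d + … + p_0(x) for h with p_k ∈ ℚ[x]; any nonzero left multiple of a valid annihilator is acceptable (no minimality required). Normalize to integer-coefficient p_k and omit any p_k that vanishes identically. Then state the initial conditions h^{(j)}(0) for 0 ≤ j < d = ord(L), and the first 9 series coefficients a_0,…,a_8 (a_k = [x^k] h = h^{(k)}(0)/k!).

f: a_k = 0, -2, 1, -2/3, 1/2, -2/5, 1/3, -2/7, 1/4, …
g: a_k = -3, -3, -6, -9, -15, -24, -39, -63, -102, …
L₀ := lclm(L_f,L_g); ord L₀ ≤ 2+1.
L = (-26 - 70·x - 76·x^2 - 36·x^3 - 12·x^4)·Dx + (-16 - 84·x - 160·x^2 - 144·x^3 - 74·x^4 - 20·x^5)·Dx^2 + (5 + 11·x - x^2 - 23·x^3 - 29·x^4 - 17·x^5 - 4·x^6)·Dx^3  (order 3).
h: a_k = -3, -5, -5, -29/3, -29/2, -122/5, -116/3, -443/7, -407/4, …
ICs: h(0) = -3, h′(0) = -5, h′′(0) = -10.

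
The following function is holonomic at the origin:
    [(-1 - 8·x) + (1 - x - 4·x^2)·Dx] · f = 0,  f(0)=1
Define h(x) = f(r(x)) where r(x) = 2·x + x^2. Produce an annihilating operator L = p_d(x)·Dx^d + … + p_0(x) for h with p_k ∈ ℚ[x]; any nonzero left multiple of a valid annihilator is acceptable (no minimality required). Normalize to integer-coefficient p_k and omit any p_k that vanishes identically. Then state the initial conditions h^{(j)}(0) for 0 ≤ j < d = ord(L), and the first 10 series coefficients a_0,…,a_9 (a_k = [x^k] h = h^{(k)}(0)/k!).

L = (2 + 34·x + 48·x^2 + 16·x^3) + (-1 + 2·x + 17·x^2 + 16·x^3 + 4·x^4)·Dx  (order 1).
h: a_k = 1, 2, 21, 92, 577, 3062, 17489, 96632, 541877, 3018570, …
ICs: h(0) = 1.

f: a_k = 1, 1, 5, 9, 29, 65, 181, 441, 1165, 2929, …
Substitute x→r, Dx→(1/r')Dx; clear ⇒ L₀.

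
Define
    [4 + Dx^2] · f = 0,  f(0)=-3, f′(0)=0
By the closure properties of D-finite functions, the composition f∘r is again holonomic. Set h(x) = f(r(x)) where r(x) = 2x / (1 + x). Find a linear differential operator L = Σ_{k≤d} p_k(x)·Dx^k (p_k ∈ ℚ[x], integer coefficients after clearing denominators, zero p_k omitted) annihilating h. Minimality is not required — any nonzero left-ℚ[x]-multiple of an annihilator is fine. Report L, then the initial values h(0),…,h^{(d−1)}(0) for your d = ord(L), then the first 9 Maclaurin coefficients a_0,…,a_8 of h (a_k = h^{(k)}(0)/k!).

f: a_k = -3, 0, 6, 0, -2, 0, 4/15, 0, -2/105, …
h₀=f(r): pull back L_f along r ⇒ L₀.
L = 16 + (2 + 6·x + 6·x^2 + 2·x^3)·Dx + (1 + 4·x + 6·x^2 + 4·x^3 + x^4)·Dx^2  (order 2).
h: a_k = -3, 0, 24, -48, 40, 32, -2744/15, 1968/5, -12568/21, …
ICs: h(0) = -3, h′(0) = 0.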